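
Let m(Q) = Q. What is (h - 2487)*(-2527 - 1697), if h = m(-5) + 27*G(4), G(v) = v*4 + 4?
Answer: 8245248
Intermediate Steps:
G(v) = 4 + 4*v (G(v) = 4*v + 4 = 4 + 4*v)
h = 535 (h = -5 + 27*(4 + 4*4) = -5 + 27*(4 + 16) = -5 + 27*20 = -5 + 540 = 535)
(h - 2487)*(-2527 - 1697) = (535 - 2487)*(-2527 - 1697) = -1952*(-4224) = 8245248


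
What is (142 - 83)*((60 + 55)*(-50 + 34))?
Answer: -108560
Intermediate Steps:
(142 - 83)*((60 + 55)*(-50 + 34)) = 59*(115*(-16)) = 59*(-1840) = -108560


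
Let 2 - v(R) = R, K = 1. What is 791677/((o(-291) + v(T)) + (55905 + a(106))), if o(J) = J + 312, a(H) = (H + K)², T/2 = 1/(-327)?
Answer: 258878379/22032281 ≈ 11.750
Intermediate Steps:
T = -2/327 (T = 2/(-327) = 2*(-1/327) = -2/327 ≈ -0.0061162)
a(H) = (1 + H)² (a(H) = (H + 1)² = (1 + H)²)
o(J) = 312 + J
v(R) = 2 - R
791677/((o(-291) + v(T)) + (55905 + a(106))) = 791677/(((312 - 291) + (2 - 1*(-2/327))) + (55905 + (1 + 106)²)) = 791677/((21 + (2 + 2/327)) + (55905 + 107²)) = 791677/((21 + 656/327) + (55905 + 11449)) = 791677/(7523/327 + 67354) = 791677/(22032281/327) = 791677*(327/22032281) = 258878379/22032281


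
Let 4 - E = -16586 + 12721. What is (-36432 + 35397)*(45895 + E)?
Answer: -51505740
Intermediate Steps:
E = 3869 (E = 4 - (-16586 + 12721) = 4 - 1*(-3865) = 4 + 3865 = 3869)
(-36432 + 35397)*(45895 + E) = (-36432 + 35397)*(45895 + 3869) = -1035*49764 = -51505740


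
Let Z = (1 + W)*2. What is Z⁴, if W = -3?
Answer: 256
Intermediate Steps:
Z = -4 (Z = (1 - 3)*2 = -2*2 = -4)
Z⁴ = (-4)⁴ = 256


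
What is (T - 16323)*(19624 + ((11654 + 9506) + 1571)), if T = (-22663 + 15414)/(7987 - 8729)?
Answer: -512682582035/742 ≈ -6.9095e+8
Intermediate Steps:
T = 7249/742 (T = -7249/(-742) = -7249*(-1/742) = 7249/742 ≈ 9.7695)
(T - 16323)*(19624 + ((11654 + 9506) + 1571)) = (7249/742 - 16323)*(19624 + ((11654 + 9506) + 1571)) = -12104417*(19624 + (21160 + 1571))/742 = -12104417*(19624 + 22731)/742 = -12104417/742*42355 = -512682582035/742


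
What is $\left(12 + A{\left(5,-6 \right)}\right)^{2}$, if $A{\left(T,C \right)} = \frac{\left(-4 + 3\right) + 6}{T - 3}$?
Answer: $\frac{841}{4} \approx 210.25$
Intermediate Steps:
$A{\left(T,C \right)} = \frac{5}{-3 + T}$ ($A{\left(T,C \right)} = \frac{-1 + 6}{-3 + T} = \frac{5}{-3 + T}$)
$\left(12 + A{\left(5,-6 \right)}\right)^{2} = \left(12 + \frac{5}{-3 + 5}\right)^{2} = \left(12 + \frac{5}{2}\right)^{2} = \left(\frac{29}{2}\right)^{2} = \frac{841}{4}$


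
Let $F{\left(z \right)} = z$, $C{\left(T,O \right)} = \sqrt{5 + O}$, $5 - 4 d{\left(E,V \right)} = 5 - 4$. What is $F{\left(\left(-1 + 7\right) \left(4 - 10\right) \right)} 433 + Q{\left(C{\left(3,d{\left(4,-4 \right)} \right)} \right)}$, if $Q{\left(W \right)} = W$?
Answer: $-15588 + \sqrt{6} \approx -15586.0$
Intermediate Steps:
$d{\left(E,V \right)} = 1$ ($d{\left(E,V \right)} = \frac{5}{4} - \frac{5 - 4}{4} = \frac{5}{4} - \frac{1}{4} = 1$)
$F{\left(\left(-1 + 7\right) \left(4 - 10\right) \right)} 433 + Q{\left(C{\left(3,d{\left(4,-4 \right)} \right)} \right)} = \left(-1 + 7\right) \left(4 - 10\right) 433 + \sqrt{5 + 1} = 6 \left(-6\right) 433 + \sqrt{6} = \left(-36\right) 433 + \sqrt{6} = -15588 + \sqrt{6}$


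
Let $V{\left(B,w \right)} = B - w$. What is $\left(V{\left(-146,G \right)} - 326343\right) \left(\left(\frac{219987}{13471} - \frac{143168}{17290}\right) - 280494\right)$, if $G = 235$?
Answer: $\frac{29563086957282636}{322595} \approx 9.1641 \cdot 10^{10}$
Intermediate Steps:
$\left(V{\left(-146,G \right)} - 326343\right) \left(\left(\frac{219987}{13471} - \frac{143168}{17290}\right) - 280494\right) = \left(\left(-146 - 235\right) - 326343\right) \left(\left(\frac{219987}{13471} - \frac{143168}{17290}\right) - 280494\right) = \left(\left(-146 - 235\right) - 326343\right) \left(\left(219987 \cdot \frac{1}{13471} - \frac{71584}{8645}\right) - 280494\right) = \left(-381 - 326343\right) \left(\left(\frac{219987}{13471} - \frac{71584}{8645}\right) - 280494\right) = - 326724 \left(\frac{49341029}{6129305} - 280494\right) = \left(-326724\right) \left(- \frac{1719183935641}{6129305}\right) = \frac{29563086957282636}{322595}$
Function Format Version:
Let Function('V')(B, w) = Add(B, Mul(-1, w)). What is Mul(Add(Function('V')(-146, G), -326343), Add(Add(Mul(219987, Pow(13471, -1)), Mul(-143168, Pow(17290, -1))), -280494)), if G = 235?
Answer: Rational(29563086957282636, 322595) ≈ 9.1641e+10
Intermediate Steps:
Mul(Add(Function('V')(-146, G), -326343), Add(Add(Mul(219987, Pow(13471, -1)), Mul(-143168, Pow(17290, -1))), -280494)) = Mul(Add(Add(-146, Mul(-1, 235)), -326343), Add(Add(Mul(219987, Pow(13471, -1)), Mul(-143168, Pow(17290, -1))), -280494)) = Mul(Add(Add(-146, -235), -326343), Add(Add(Mul(219987, Rational(1, 13471)), Mul(-143168, Rational(1, 17290))), -280494)) = Mul(Add(-381, -326343), Add(Add(Rational(219987, 13471), Rational(-71584, 8645)), -280494)) = Mul(-326724, Add(Rational(49341029, 6129305), -280494)) = Mul(-326724, Rational(-1719183935641, 6129305)) = Rational(29563086957282636, 322595)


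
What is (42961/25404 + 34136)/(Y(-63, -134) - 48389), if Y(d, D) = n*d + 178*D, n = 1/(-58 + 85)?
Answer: -173446781/367053928 ≈ -0.47254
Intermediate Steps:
n = 1/27 ≈ 0.037037
Y(d, D) = 178*D + d/27 (Y(d, D) = d/27 + 178*D = 178*D + d/27)
(42961/25404 + 34136)/(Y(-63, -134) - 48389) = (42961/25404 + 34136)/((178*(-134) + (1/27)*(-63)) - 48389) = (42961*(1/25404) + 34136)/((-23852 - 7/3) - 48389) = (42961/25404 + 34136)/(-71563/3 - 48389) = 867233905/(25404*(-216730/3)) = (867233905/25404)*(-3/216730) = -173446781/367053928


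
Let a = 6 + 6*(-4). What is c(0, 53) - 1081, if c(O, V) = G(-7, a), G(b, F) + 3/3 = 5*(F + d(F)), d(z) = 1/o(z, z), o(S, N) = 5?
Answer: -1171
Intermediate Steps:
d(z) = ⅕ (d(z) = 1/5 = ⅕)
a = -18 (a = 6 - 24 = -18)
G(b, F) = 5*F (G(b, F) = -1 + 5*(F + ⅕) = -1 + 5*(⅕ + F) = -1 + (1 + 5*F) = 5*F)
c(O, V) = -90 (c(O, V) = 5*(-18) = -90)
c(0, 53) - 1081 = -90 - 1081 = -1171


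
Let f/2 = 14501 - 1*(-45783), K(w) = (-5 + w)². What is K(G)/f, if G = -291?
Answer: 10952/15071 ≈ 0.72669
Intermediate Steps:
f = 120568 (f = 2*(14501 - 1*(-45783)) = 2*(14501 + 45783) = 2*60284 = 120568)
K(G)/f = (-5 - 291)²/120568 = (-296)²*(1/120568) = 87616*(1/120568) = 10952/15071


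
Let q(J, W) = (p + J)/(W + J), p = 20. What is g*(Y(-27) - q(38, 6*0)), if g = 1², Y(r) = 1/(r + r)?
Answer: -1585/1026 ≈ -1.5448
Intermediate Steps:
q(J, W) = (20 + J)/(J + W) (q(J, W) = (20 + J)/(W + J) = (20 + J)/(J + W))
Y(r) = 1/(2*r)
g = 1
g*(Y(-27) - q(38, 6*0)) = 1*((½)/(-27) - (20 + 38)/(38 + 6*0)) = 1*((½)*(-1/27) - 58/(38 + 0)) = 1*(-1/54 - 58/38) = 1*(-1/54 - 1*29/19) = 1*(-1/54 - 29/19) = 1*(-1585/1026) = -1585/1026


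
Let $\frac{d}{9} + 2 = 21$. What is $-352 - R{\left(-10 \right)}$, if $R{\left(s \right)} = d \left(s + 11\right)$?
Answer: $-523$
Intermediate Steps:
$d = 171$ ($d = -18 + 9 \cdot 21 = -18 + 189 = 171$)
$R{\left(s \right)} = 1881 + 171 s$ ($R{\left(s \right)} = 171 \left(s + 11\right) = 171 \left(11 + s\right) = 1881 + 171 s$)
$-352 - R{\left(-10 \right)} = -352 - \left(1881 + 171 \left(-10\right)\right) = -352 - \left(1881 - 1710\right) = -352 - 171 = -523$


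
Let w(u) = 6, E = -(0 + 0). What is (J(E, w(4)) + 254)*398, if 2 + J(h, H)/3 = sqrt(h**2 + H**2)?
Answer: 105868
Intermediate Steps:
E = 0 (E = -1*0 = 0)
J(h, H) = -6 + 3*sqrt(H**2 + h**2) (J(h, H) = -6 + 3*sqrt(h**2 + H**2) = -6 + 3*sqrt(H**2 + h**2))
(J(E, w(4)) + 254)*398 = ((-6 + 3*sqrt(6**2 + 0**2)) + 254)*398 = ((-6 + 3*sqrt(36 + 0)) + 254)*398 = ((-6 + 3*sqrt(36)) + 254)*398 = ((-6 + 3*6) + 254)*398 = ((-6 + 18) + 254)*398 = (12 + 254)*398 = 266*398 = 105868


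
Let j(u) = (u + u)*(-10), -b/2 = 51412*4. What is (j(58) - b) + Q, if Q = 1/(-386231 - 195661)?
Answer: 238654857311/581892 ≈ 4.1014e+5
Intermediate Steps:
b = -411296 (b = -102824*4 = -2*205648 = -411296)
Q = -1/581892 (Q = 1/(-581892) = -1/581892 ≈ -1.7185e-6)
j(u) = -20*u (j(u) = (2*u)*(-10) = -20*u)
(j(58) - b) + Q = (-20*58 - 1*(-411296)) - 1/581892 = (-1160 + 411296) - 1/581892 = 410136 - 1/581892 = 238654857311/581892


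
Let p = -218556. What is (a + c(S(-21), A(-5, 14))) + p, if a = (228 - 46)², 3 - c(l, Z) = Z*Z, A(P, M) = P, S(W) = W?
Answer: -185454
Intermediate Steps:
c(l, Z) = 3 - Z² (c(l, Z) = 3 - Z*Z = 3 - Z²)
a = 33124 (a = 182² = 33124)
(a + c(S(-21), A(-5, 14))) + p = (33124 + (3 - 1*(-5)²)) - 218556 = (33124 + (3 - 1*25)) - 218556 = (33124 + (3 - 25)) - 218556 = (33124 - 22) - 218556 = 33102 - 218556 = -185454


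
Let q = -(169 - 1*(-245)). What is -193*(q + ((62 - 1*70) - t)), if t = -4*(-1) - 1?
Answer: 82025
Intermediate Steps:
t = 3 (t = 4 - 1 = 3)
q = -414 (q = -(169 + 245) = -1*414 = -414)
-193*(q + ((62 - 1*70) - t)) = -193*(-414 + ((62 - 1*70) - 1*3)) = -193*(-414 + ((62 - 70) - 3)) = -193*(-414 + (-8 - 3)) = -193*(-414 - 11) = -193*(-425) = 82025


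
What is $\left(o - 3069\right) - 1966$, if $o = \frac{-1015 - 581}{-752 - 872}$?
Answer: $- \frac{291973}{58} \approx -5034.0$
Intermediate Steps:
$o = \frac{57}{58}$ ($o = - \frac{1596}{-1624} = \left(-1596\right) \left(- \frac{1}{1624}\right) = \frac{57}{58} \approx 0.98276$)
$\left(o - 3069\right) - 1966 = \left(\frac{57}{58} - 3069\right) - 1966 = - \frac{177945}{58} - 1966 = - \frac{291973}{58}$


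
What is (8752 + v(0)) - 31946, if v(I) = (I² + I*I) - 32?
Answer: -23226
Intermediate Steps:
v(I) = -32 + 2*I² (v(I) = (I² + I²) - 32 = 2*I² - 32 = -32 + 2*I²)
(8752 + v(0)) - 31946 = (8752 + (-32 + 2*0²)) - 31946 = (8752 + (-32 + 2*0)) - 31946 = (8752 + (-32 + 0)) - 31946 = (8752 - 32) - 31946 = 8720 - 31946 = -23226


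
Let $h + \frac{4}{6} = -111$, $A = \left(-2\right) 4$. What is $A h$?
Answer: $\frac{2680}{3} \approx 893.33$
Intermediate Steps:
$A = -8$
$h = - \frac{335}{3}$ ($h = - \frac{2}{3} - 111 = - \frac{335}{3} \approx -111.67$)
$A h = \left(-8\right) \left(- \frac{335}{3}\right) = \frac{2680}{3}$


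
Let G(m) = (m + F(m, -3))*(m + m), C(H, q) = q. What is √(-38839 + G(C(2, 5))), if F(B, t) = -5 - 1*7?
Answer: I*√38909 ≈ 197.25*I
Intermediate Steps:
F(B, t) = -12 (F(B, t) = -5 - 7 = -12)
G(m) = 2*m*(-12 + m) (G(m) = (m - 12)*(m + m) = (-12 + m)*(2*m) = 2*m*(-12 + m))
√(-38839 + G(C(2, 5))) = √(-38839 + 2*5*(-12 + 5)) = √(-38839 + 2*5*(-7)) = √(-38839 - 70) = √(-38909) = I*√38909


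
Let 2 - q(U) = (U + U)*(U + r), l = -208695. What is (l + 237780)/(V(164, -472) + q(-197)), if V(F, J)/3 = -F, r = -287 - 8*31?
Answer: -29085/288898 ≈ -0.10068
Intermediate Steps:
r = -535 (r = -287 - 248 = -535)
q(U) = 2 - 2*U*(-535 + U) (q(U) = 2 - (U + U)*(U - 535) = 2 - 2*U*(-535 + U))
V(F, J) = -3*F (V(F, J) = 3*(-F) = -3*F)
(l + 237780)/(V(164, -472) + q(-197)) = (-208695 + 237780)/(-3*164 + (2 - 2*(-197)² + 1070*(-197))) = 29085/(-492 + (2 - 2*38809 - 210790)) = 29085/(-492 + (2 - 77618 - 210790)) = 29085/(-492 - 288406) = 29085/(-288898) = 29085*(-1/288898) = -29085/288898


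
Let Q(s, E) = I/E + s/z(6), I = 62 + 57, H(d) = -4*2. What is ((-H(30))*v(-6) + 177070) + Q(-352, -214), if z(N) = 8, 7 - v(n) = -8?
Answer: 37909125/214 ≈ 1.7715e+5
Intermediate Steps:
v(n) = 15 (v(n) = 7 - 1*(-8) = 7 + 8 = 15)
H(d) = -8
I = 119
Q(s, E) = 119/E + s/8
((-H(30))*v(-6) + 177070) + Q(-352, -214) = (-1*(-8)*15 + 177070) + (119/(-214) + (⅛)*(-352)) = (8*15 + 177070) + (119*(-1/214) - 44) = (120 + 177070) + (-119/214 - 44) = 177190 - 9535/214 = 37909125/214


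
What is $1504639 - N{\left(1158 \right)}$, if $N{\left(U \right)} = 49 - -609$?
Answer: $1503981$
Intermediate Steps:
$N{\left(U \right)} = 658$ ($N{\left(U \right)} = 49 + 609 = 658$)
$1504639 - N{\left(1158 \right)} = 1504639 - 658 = 1503981$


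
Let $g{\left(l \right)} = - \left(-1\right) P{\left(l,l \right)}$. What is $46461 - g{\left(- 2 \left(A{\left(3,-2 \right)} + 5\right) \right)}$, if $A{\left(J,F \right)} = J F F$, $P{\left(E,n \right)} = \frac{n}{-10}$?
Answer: $\frac{232288}{5} \approx 46458.0$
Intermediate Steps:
$P{\left(E,n \right)} = - \frac{n}{10}$ ($P{\left(E,n \right)} = n \left(- \frac{1}{10}\right) = - \frac{n}{10}$)
$A{\left(J,F \right)} = J F^{2}$ ($A{\left(J,F \right)} = F J F = J F^{2}$)
$g{\left(l \right)} = - \frac{l}{10}$ ($g{\left(l \right)} = - \left(-1\right) \left(- \frac{l}{10}\right) = - \frac{l}{10}$)
$46461 - g{\left(- 2 \left(A{\left(3,-2 \right)} + 5\right) \right)} = 46461 - - \frac{\left(-2\right) \left(3 \left(-2\right)^{2} + 5\right)}{10} = 46461 - - \frac{\left(-2\right) \left(3 \cdot 4 + 5\right)}{10} = 46461 - - \frac{\left(-2\right) \left(12 + 5\right)}{10} = 46461 - - \frac{\left(-2\right) 17}{10} = 46461 - \left(- \frac{1}{10}\right) \left(-34\right) = 46461 - \frac{17}{5} = \frac{232288}{5}$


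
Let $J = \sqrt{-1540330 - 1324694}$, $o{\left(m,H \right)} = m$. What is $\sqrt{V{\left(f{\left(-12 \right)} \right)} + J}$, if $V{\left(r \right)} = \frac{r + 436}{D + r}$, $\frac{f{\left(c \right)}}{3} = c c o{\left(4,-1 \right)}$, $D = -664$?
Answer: $\frac{\sqrt{143906 + 1698144 i \sqrt{4974}}}{266} \approx 29.109 + 29.074 i$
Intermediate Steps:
$f{\left(c \right)} = 12 c^{2}$ ($f{\left(c \right)} = 3 c c 4 = 3 c^{2} \cdot 4 = 3 \cdot 4 c^{2} = 12 c^{2}$)
$V{\left(r \right)} = \frac{436 + r}{-664 + r}$ ($V{\left(r \right)} = \frac{r + 436}{-664 + r} = \frac{436 + r}{-664 + r}$)
$J = 24 i \sqrt{4974}$ ($J = \sqrt{-2865024} = 24 i \sqrt{4974} \approx 1692.6 i$)
$\sqrt{V{\left(f{\left(-12 \right)} \right)} + J} = \sqrt{\frac{436 + 12 \left(-12\right)^{2}}{-664 + 12 \left(-12\right)^{2}} + 24 i \sqrt{4974}} = \sqrt{\frac{436 + 12 \cdot 144}{-664 + 12 \cdot 144} + 24 i \sqrt{4974}} = \sqrt{\frac{436 + 1728}{-664 + 1728} + 24 i \sqrt{4974}} = \sqrt{\frac{1}{1064} \cdot 2164 + 24 i \sqrt{4974}} = \sqrt{\frac{541}{266} + 24 i \sqrt{4974}}$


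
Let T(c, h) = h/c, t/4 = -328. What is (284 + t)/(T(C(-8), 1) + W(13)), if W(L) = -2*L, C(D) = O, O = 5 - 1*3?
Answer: 2056/51 ≈ 40.314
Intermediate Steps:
O = 2 (O = 5 - 3 = 2)
C(D) = 2
t = -1312 (t = 4*(-328) = -1312)
(284 + t)/(T(C(-8), 1) + W(13)) = (284 - 1312)/(1/2 - 2*13) = -1028/(1*(1/2) - 26) = -1028/(1/2 - 26) = -1028/(-51/2) = -1028*(-2/51) = 2056/51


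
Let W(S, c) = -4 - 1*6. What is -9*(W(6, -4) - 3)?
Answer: 117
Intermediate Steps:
W(S, c) = -10 (W(S, c) = -4 - 6 = -10)
-9*(W(6, -4) - 3) = -9*(-10 - 3) = -9*(-13) = 117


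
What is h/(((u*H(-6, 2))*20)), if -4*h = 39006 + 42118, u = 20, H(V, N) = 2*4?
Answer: -20281/3200 ≈ -6.3378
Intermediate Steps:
H(V, N) = 8
h = -20281 (h = -(39006 + 42118)/4 = -¼*81124 = -20281)
h/(((u*H(-6, 2))*20)) = -20281/((20*8)*20) = -20281/(160*20) = -20281/3200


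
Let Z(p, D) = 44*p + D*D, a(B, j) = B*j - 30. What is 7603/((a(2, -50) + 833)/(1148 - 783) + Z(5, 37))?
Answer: 2775095/580688 ≈ 4.7790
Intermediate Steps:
a(B, j) = -30 + B*j
Z(p, D) = D**2 + 44*p (Z(p, D) = 44*p + D**2 = D**2 + 44*p)
7603/((a(2, -50) + 833)/(1148 - 783) + Z(5, 37)) = 7603/(((-30 + 2*(-50)) + 833)/(1148 - 783) + (37**2 + 44*5)) = 7603/(((-30 - 100) + 833)/365 + (1369 + 220)) = 7603/((-130 + 833)*(1/365) + 1589) = 7603/(703*(1/365) + 1589) = 7603/(703/365 + 1589) = 7603/(580688/365) = 7603*(365/580688) = 2775095/580688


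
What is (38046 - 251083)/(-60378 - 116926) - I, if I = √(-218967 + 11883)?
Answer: 213037/177304 - 2*I*√51771 ≈ 1.2015 - 455.06*I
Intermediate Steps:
I = 2*I*√51771 (I = √(-207084) = 2*I*√51771 ≈ 455.06*I)
(38046 - 251083)/(-60378 - 116926) - I = (38046 - 251083)/(-60378 - 116926) - 2*I*√51771 = -213037/(-177304) - 2*I*√51771 = -213037*(-1/177304) - 2*I*√51771 = 213037/177304 - 2*I*√51771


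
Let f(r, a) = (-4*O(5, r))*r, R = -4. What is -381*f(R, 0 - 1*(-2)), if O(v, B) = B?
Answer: 24384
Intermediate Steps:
f(r, a) = -4*r**2 (f(r, a) = (-4*r)*r = -4*r**2)
-381*f(R, 0 - 1*(-2)) = -(-1524)*(-4)**2 = -(-1524)*16 = -381*(-64) = 24384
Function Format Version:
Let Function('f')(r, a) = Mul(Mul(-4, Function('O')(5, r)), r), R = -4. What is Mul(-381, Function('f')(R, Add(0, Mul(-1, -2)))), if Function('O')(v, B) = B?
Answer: 24384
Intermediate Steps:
Function('f')(r, a) = Mul(-4, Pow(r, 2)) (Function('f')(r, a) = Mul(Mul(-4, r), r) = Mul(-4, Pow(r, 2)))
Mul(-381, Function('f')(R, Add(0, Mul(-1, -2)))) = Mul(-381, Mul(-4, Pow(-4, 2))) = Mul(-381, Mul(-4, 16)) = Mul(-381, -64) = 24384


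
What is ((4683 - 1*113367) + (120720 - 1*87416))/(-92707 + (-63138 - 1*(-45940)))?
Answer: 15076/21981 ≈ 0.68587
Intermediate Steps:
((4683 - 1*113367) + (120720 - 1*87416))/(-92707 + (-63138 - 1*(-45940))) = ((4683 - 113367) + (120720 - 87416))/(-92707 + (-63138 + 45940)) = (-108684 + 33304)/(-92707 - 17198) = -75380/(-109905) = -75380*(-1/109905) = 15076/21981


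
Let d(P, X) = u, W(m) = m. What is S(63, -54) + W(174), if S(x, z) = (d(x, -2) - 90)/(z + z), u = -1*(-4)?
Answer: 9439/54 ≈ 174.80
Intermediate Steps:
u = 4
d(P, X) = 4
S(x, z) = -43/z (S(x, z) = (4 - 90)/(z + z) = -86*1/(2*z) = -43/z)
S(63, -54) + W(174) = -43/(-54) + 174 = -43*(-1/54) + 174 = 43/54 + 174 = 9439/54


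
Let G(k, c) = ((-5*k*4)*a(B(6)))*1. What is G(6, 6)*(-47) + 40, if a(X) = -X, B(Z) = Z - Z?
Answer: 40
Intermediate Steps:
B(Z) = 0
G(k, c) = 0 (G(k, c) = ((-5*k*4)*(-1*0))*1 = (-20*k*0)*1 = 0*1 = 0)
G(6, 6)*(-47) + 40 = 0*(-47) + 40 = 0 + 40 = 40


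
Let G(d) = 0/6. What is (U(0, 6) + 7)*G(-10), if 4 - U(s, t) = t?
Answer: 0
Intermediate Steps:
U(s, t) = 4 - t
G(d) = 0 (G(d) = 0*(⅙) = 0)
(U(0, 6) + 7)*G(-10) = ((4 - 1*6) + 7)*0 = ((4 - 6) + 7)*0 = (-2 + 7)*0 = 5*0 = 0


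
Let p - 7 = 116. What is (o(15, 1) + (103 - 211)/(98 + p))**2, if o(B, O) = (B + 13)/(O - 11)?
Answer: 13205956/1221025 ≈ 10.815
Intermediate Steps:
p = 123 (p = 7 + 116 = 123)
o(B, O) = (13 + B)/(-11 + O)
(o(15, 1) + (103 - 211)/(98 + p))**2 = ((13 + 15)/(-11 + 1) + (103 - 211)/(98 + 123))**2 = (28/(-10) - 108/221)**2 = (-1/10*28 - 108*1/221)**2 = (-14/5 - 108/221)**2 = (-3634/1105)**2 = 13205956/1221025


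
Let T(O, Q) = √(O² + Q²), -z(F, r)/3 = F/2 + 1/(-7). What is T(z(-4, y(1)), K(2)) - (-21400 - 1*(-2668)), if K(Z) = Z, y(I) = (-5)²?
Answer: 18732 + √2221/7 ≈ 18739.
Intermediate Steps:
y(I) = 25
z(F, r) = 3/7 - 3*F/2 (z(F, r) = -3*(F/2 + 1/(-7)) = -3*(F*(½) + 1*(-⅐)) = -3*(F/2 - ⅐) = -3*(-⅐ + F/2) = 3/7 - 3*F/2)
T(z(-4, y(1)), K(2)) - (-21400 - 1*(-2668)) = √((3/7 - 3/2*(-4))² + 2²) - (-21400 - 1*(-2668)) = √((3/7 + 6)² + 4) - (-21400 + 2668) = √((45/7)² + 4) - 1*(-18732) = √(2025/49 + 4) + 18732 = √(2221/49) + 18732 = √2221/7 + 18732 = 18732 + √2221/7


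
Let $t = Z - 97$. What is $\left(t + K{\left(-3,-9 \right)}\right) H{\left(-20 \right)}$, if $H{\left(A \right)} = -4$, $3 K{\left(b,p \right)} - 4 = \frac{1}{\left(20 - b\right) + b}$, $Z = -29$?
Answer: $\frac{2493}{5} \approx 498.6$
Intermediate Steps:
$K{\left(b,p \right)} = \frac{27}{20}$ ($K{\left(b,p \right)} = \frac{4}{3} + \frac{1}{3 \left(\left(20 - b\right) + b\right)} = \frac{4}{3} + \frac{1}{3 \cdot 20} = \frac{4}{3} + \frac{1}{3} \cdot \frac{1}{20} = \frac{4}{3} + \frac{1}{60} = \frac{27}{20}$)
$t = -126$ ($t = -29 - 97 = -126$)
$\left(t + K{\left(-3,-9 \right)}\right) H{\left(-20 \right)} = \left(-126 + \frac{27}{20}\right) \left(-4\right) = \left(- \frac{2493}{20}\right) \left(-4\right) = \frac{2493}{5}$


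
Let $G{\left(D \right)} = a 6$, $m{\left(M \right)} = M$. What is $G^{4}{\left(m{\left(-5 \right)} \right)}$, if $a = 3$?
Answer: $104976$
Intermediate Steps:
$G{\left(D \right)} = 18$ ($G{\left(D \right)} = 3 \cdot 6 = 18$)
$G^{4}{\left(m{\left(-5 \right)} \right)} = 18^{4} = 104976$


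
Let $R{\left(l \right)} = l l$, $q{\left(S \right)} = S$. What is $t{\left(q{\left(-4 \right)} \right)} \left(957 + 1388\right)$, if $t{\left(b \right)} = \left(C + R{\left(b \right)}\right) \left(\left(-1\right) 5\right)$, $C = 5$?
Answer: $-246225$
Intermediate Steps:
$R{\left(l \right)} = l^{2}$
$t{\left(b \right)} = -25 - 5 b^{2}$ ($t{\left(b \right)} = \left(5 + b^{2}\right) \left(\left(-1\right) 5\right) = \left(5 + b^{2}\right) \left(-5\right) = -25 - 5 b^{2}$)
$t{\left(q{\left(-4 \right)} \right)} \left(957 + 1388\right) = \left(-25 - 5 \left(-4\right)^{2}\right) \left(957 + 1388\right) = \left(-25 - 80\right) 2345 = \left(-105\right) 2345 = -246225$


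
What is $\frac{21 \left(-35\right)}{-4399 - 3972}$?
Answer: $\frac{735}{8371} \approx 0.087803$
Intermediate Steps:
$\frac{21 \left(-35\right)}{-4399 - 3972} = - \frac{735}{-4399 - 3972} = - \frac{735}{-8371} = \left(-735\right) \left(- \frac{1}{8371}\right) = \frac{735}{8371}$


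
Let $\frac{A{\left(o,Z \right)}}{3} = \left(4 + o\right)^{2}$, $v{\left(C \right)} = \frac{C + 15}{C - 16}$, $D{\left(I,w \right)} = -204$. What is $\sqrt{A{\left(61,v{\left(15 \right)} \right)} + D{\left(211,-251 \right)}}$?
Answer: $\sqrt{12471} \approx 111.67$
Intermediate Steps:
$v{\left(C \right)} = \frac{15 + C}{-16 + C}$
$A{\left(o,Z \right)} = 3 \left(4 + o\right)^{2}$
$\sqrt{A{\left(61,v{\left(15 \right)} \right)} + D{\left(211,-251 \right)}} = \sqrt{3 \left(4 + 61\right)^{2} - 204} = \sqrt{3 \cdot 65^{2} - 204} = \sqrt{3 \cdot 4225 - 204} = \sqrt{12675 - 204} = \sqrt{12471}$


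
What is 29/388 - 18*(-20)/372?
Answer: 12539/12028 ≈ 1.0425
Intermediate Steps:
29/388 - 18*(-20)/372 = 29*(1/388) + 360*(1/372) = 29/388 + 30/31 = 12539/12028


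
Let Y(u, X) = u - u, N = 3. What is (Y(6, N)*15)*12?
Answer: 0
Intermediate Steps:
Y(u, X) = 0
(Y(6, N)*15)*12 = (0*15)*12 = 0*12 = 0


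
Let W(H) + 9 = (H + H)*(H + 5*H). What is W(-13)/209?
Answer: 2019/209 ≈ 9.6603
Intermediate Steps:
W(H) = -9 + 12*H² (W(H) = -9 + (H + H)*(H + 5*H) = -9 + (2*H)*(6*H) = -9 + 12*H²)
W(-13)/209 = (-9 + 12*(-13)²)/209 = (-9 + 12*169)*(1/209) = (-9 + 2028)*(1/209) = 2019*(1/209) = 2019/209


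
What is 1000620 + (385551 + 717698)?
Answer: 2103869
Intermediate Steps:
1000620 + (385551 + 717698) = 1000620 + 1103249 = 2103869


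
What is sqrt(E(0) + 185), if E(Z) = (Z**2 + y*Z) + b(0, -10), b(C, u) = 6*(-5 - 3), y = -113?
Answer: sqrt(137) ≈ 11.705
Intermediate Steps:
b(C, u) = -48 (b(C, u) = 6*(-8) = -48)
E(Z) = -48 + Z**2 - 113*Z (E(Z) = (Z**2 - 113*Z) - 48 = -48 + Z**2 - 113*Z)
sqrt(E(0) + 185) = sqrt((-48 + 0**2 - 113*0) + 185) = sqrt((-48 + 0 + 0) + 185) = sqrt(-48 + 185) = sqrt(137)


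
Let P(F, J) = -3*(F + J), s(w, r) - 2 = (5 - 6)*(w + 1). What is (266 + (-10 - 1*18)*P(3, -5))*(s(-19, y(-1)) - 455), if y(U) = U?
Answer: -42630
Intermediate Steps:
s(w, r) = 1 - w (s(w, r) = 2 + (5 - 6)*(w + 1) = 2 - (1 + w) = 2 + (-1 - w) = 1 - w)
P(F, J) = -3*F - 3*J
(266 + (-10 - 1*18)*P(3, -5))*(s(-19, y(-1)) - 455) = (266 + (-10 - 1*18)*(-3*3 - 3*(-5)))*((1 - 1*(-19)) - 455) = (266 + (-10 - 18)*(-9 + 15))*((1 + 19) - 455) = (266 - 28*6)*(20 - 455) = (266 - 168)*(-435) = 98*(-435) = -42630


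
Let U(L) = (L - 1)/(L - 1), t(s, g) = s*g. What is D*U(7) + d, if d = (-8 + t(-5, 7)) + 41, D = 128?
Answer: 126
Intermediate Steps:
t(s, g) = g*s
d = -2 (d = (-8 + 7*(-5)) + 41 = (-8 - 35) + 41 = -43 + 41 = -2)
U(L) = 1 (U(L) = (-1 + L)/(-1 + L) = 1)
D*U(7) + d = 128*1 - 2 = 128 - 2 = 126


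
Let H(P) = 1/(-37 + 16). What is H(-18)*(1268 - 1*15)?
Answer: -179/3 ≈ -59.667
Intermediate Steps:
H(P) = -1/21 (H(P) = 1/(-21) = -1/21)
H(-18)*(1268 - 1*15) = -(1268 - 1*15)/21 = -(1268 - 15)/21 = -1/21*1253 = -179/3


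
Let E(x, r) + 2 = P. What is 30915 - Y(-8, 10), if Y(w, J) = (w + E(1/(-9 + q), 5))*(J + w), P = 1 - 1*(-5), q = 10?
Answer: 30923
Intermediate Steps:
P = 6 (P = 1 + 5 = 6)
E(x, r) = 4 (E(x, r) = -2 + 6 = 4)
Y(w, J) = (4 + w)*(J + w) (Y(w, J) = (w + 4)*(J + w) = (4 + w)*(J + w))
30915 - Y(-8, 10) = 30915 - ((-8)² + 4*10 + 4*(-8) + 10*(-8)) = 30915 - (64 + 40 - 32 - 80) = 30915 - 1*(-8) = 30915 + 8 = 30923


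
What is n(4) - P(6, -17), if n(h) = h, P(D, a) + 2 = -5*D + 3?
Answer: 33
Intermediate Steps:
P(D, a) = 1 - 5*D (P(D, a) = -2 + (-5*D + 3) = -2 + (3 - 5*D) = 1 - 5*D)
n(4) - P(6, -17) = 4 - (1 - 5*6) = 4 - (1 - 30) = 4 - 1*(-29) = 4 + 29 = 33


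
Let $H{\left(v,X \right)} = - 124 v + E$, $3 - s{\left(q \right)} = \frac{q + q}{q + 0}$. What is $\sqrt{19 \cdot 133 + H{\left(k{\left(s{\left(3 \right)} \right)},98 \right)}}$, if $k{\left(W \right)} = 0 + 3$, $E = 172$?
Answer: $\sqrt{2327} \approx 48.239$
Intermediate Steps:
$s{\left(q \right)} = 1$ ($s{\left(q \right)} = 3 - \frac{q + q}{q + 0} = 3 - \frac{2 q}{q} = 3 - 2 = 1$)
$k{\left(W \right)} = 3$
$H{\left(v,X \right)} = 172 - 124 v$ ($H{\left(v,X \right)} = - 124 v + 172 = 172 - 124 v$)
$\sqrt{19 \cdot 133 + H{\left(k{\left(s{\left(3 \right)} \right)},98 \right)}} = \sqrt{19 \cdot 133 + \left(172 - 372\right)} = \sqrt{2527 + \left(172 - 372\right)} = \sqrt{2527 - 200} = \sqrt{2327}$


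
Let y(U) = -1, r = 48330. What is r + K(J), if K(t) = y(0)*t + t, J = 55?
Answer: 48330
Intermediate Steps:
K(t) = 0 (K(t) = -t + t = 0)
r + K(J) = 48330 + 0 = 48330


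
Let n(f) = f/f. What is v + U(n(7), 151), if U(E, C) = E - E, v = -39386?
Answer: -39386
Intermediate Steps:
n(f) = 1
U(E, C) = 0
v + U(n(7), 151) = -39386 + 0 = -39386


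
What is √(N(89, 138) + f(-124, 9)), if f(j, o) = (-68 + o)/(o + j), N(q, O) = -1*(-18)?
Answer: √244835/115 ≈ 4.3027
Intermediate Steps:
N(q, O) = 18
f(j, o) = (-68 + o)/(j + o)
√(N(89, 138) + f(-124, 9)) = √(18 + (-68 + 9)/(-124 + 9)) = √(18 - 59/(-115)) = √(18 - 1/115*(-59)) = √(18 + 59/115) = √(2129/115) = √244835/115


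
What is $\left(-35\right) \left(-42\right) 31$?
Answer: $45570$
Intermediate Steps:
$\left(-35\right) \left(-42\right) 31 = 1470 \cdot 31 = 45570$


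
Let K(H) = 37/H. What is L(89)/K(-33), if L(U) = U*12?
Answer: -35244/37 ≈ -952.54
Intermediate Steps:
L(U) = 12*U
L(89)/K(-33) = (12*89)/((37/(-33))) = 1068/((37*(-1/33))) = 1068/(-37/33) = 1068*(-33/37) = -35244/37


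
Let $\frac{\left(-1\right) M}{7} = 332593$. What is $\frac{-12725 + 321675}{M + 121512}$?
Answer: $- \frac{308950}{2206639} \approx -0.14001$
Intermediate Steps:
$M = -2328151$ ($M = \left(-7\right) 332593 = -2328151$)
$\frac{-12725 + 321675}{M + 121512} = \frac{-12725 + 321675}{-2328151 + 121512} = \frac{308950}{-2206639} = 308950 \left(- \frac{1}{2206639}\right) = - \frac{308950}{2206639}$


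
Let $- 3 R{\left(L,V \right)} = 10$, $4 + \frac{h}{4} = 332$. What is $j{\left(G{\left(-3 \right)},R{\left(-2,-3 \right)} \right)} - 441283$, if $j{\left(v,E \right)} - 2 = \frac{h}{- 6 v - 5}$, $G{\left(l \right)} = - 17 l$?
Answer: $- \frac{137239703}{311} \approx -4.4129 \cdot 10^{5}$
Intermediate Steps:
$h = 1312$ ($h = -16 + 4 \cdot 332 = -16 + 1328 = 1312$)
$R{\left(L,V \right)} = - \frac{10}{3}$ ($R{\left(L,V \right)} = \left(- \frac{1}{3}\right) 10 = - \frac{10}{3}$)
$j{\left(v,E \right)} = 2 + \frac{1312}{-5 - 6 v}$ ($j{\left(v,E \right)} = 2 + \frac{1312}{- 6 v - 5} = 2 + \frac{1312}{-5 - 6 v}$)
$j{\left(G{\left(-3 \right)},R{\left(-2,-3 \right)} \right)} - 441283 = \frac{6 \left(-217 + 2 \left(\left(-17\right) \left(-3\right)\right)\right)}{5 + 6 \left(\left(-17\right) \left(-3\right)\right)} - 441283 = \frac{6 \left(-217 + 2 \cdot 51\right)}{5 + 6 \cdot 51} - 441283 = \frac{6 \left(-217 + 102\right)}{5 + 306} - 441283 = 6 \cdot \frac{1}{311} \left(-115\right) - 441283 = - \frac{690}{311} - 441283 = - \frac{137239703}{311}$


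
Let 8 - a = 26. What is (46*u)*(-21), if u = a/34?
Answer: 8694/17 ≈ 511.41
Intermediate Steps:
a = -18 (a = 8 - 1*26 = 8 - 26 = -18)
u = -9/17 (u = -18/34 = -18*1/34 = -9/17 ≈ -0.52941)
(46*u)*(-21) = (46*(-9/17))*(-21) = -414/17*(-21) = 8694/17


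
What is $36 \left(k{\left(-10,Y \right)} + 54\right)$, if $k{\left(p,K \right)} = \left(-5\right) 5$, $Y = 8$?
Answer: $1044$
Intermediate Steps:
$k{\left(p,K \right)} = -25$
$36 \left(k{\left(-10,Y \right)} + 54\right) = 36 \left(-25 + 54\right) = 36 \cdot 29 = 1044$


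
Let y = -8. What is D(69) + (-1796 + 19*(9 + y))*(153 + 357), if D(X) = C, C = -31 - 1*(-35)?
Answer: -906266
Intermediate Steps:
C = 4 (C = -31 + 35 = 4)
D(X) = 4
D(69) + (-1796 + 19*(9 + y))*(153 + 357) = 4 + (-1796 + 19*(9 - 8))*(153 + 357) = 4 + (-1796 + 19*1)*510 = 4 + (-1796 + 19)*510 = 4 - 1777*510 = 4 - 906270 = -906266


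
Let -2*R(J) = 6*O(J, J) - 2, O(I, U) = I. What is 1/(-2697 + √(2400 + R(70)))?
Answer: -2697/7271618 - √2191/7271618 ≈ -0.00037733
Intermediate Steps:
R(J) = 1 - 3*J (R(J) = -(6*J - 2)/2 = -(-2 + 6*J)/2 = 1 - 3*J)
1/(-2697 + √(2400 + R(70))) = 1/(-2697 + √(2400 + (1 - 3*70))) = 1/(-2697 + √(2400 + (1 - 210))) = 1/(-2697 + √(2400 - 209)) = 1/(-2697 + √2191)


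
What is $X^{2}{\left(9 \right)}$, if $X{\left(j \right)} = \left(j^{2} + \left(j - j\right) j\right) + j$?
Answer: $8100$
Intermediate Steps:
$X{\left(j \right)} = j + j^{2}$ ($X{\left(j \right)} = \left(j^{2} + 0 j\right) + j = \left(j^{2} + 0\right) + j = j^{2} + j = j + j^{2}$)
$X^{2}{\left(9 \right)} = \left(9 \left(1 + 9\right)\right)^{2} = \left(9 \cdot 10\right)^{2} = 90^{2} = 8100$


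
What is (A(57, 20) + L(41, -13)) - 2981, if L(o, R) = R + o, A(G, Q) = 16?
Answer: -2937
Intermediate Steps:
(A(57, 20) + L(41, -13)) - 2981 = (16 + (-13 + 41)) - 2981 = (16 + 28) - 2981 = 44 - 2981 = -2937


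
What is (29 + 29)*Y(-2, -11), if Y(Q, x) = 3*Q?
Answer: -348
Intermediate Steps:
(29 + 29)*Y(-2, -11) = (29 + 29)*(3*(-2)) = 58*(-6) = -348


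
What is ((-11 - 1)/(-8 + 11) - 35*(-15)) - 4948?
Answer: -4427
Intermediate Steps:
((-11 - 1)/(-8 + 11) - 35*(-15)) - 4948 = (-12/3 + 525) - 4948 = (-12*⅓ + 525) - 4948 = (-4 + 525) - 4948 = 521 - 4948 = -4427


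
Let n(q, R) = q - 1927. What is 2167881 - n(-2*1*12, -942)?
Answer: 2169832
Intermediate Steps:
n(q, R) = -1927 + q
2167881 - n(-2*1*12, -942) = 2167881 - (-1927 - 2*1*12) = 2167881 - (-1927 - 2*12) = 2167881 - (-1927 - 24) = 2167881 - 1*(-1951) = 2167881 + 1951 = 2169832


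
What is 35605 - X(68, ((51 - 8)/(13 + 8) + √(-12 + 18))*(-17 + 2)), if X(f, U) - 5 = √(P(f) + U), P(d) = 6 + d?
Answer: 35600 - √(2121 - 735*√6)/7 ≈ 35597.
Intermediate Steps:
X(f, U) = 5 + √(6 + U + f) (X(f, U) = 5 + √((6 + f) + U) = 5 + √(6 + U + f))
35605 - X(68, ((51 - 8)/(13 + 8) + √(-12 + 18))*(-17 + 2)) = 35605 - (5 + √(6 + ((51 - 8)/(13 + 8) + √(-12 + 18))*(-17 + 2) + 68)) = 35605 - (5 + √(6 + (43/21 + √6)*(-15) + 68)) = 35605 - (5 + √(6 + (-215/7 - 15*√6) + 68)) = 35605 - (5 + √(303/7 - 15*√6)) = 35605 + (-5 - √(303/7 - 15*√6)) = 35600 - √(303/7 - 15*√6)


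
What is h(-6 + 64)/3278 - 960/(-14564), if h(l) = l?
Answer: 45359/542509 ≈ 0.083610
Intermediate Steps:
h(-6 + 64)/3278 - 960/(-14564) = (-6 + 64)/3278 - 960/(-14564) = 58*(1/3278) - 960*(-1/14564) = 29/1639 + 240/3641 = 45359/542509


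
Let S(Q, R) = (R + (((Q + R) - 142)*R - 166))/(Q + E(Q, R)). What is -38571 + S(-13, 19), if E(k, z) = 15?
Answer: -79873/2 ≈ -39937.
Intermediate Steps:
S(Q, R) = (-166 + R + R*(-142 + Q + R))/(15 + Q) (S(Q, R) = (R + (((Q + R) - 142)*R - 166))/(Q + 15) = (R + ((-142 + Q + R)*R - 166))/(15 + Q) = (R + (R*(-142 + Q + R) - 166))/(15 + Q) = (R + (-166 + R*(-142 + Q + R)))/(15 + Q) = (-166 + R + R*(-142 + Q + R))/(15 + Q))
-38571 + S(-13, 19) = -38571 + (-166 + 19**2 - 141*19 - 13*19)/(15 - 13) = -38571 + (-166 + 361 - 2679 - 247)/2 = -38571 + (1/2)*(-2731) = -38571 - 2731/2 = -79873/2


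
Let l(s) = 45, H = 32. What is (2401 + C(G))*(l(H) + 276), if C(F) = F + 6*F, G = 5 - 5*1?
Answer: 770721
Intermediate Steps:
G = 0 (G = 5 - 5 = 0)
C(F) = 7*F
(2401 + C(G))*(l(H) + 276) = (2401 + 7*0)*(45 + 276) = (2401 + 0)*321 = 2401*321 = 770721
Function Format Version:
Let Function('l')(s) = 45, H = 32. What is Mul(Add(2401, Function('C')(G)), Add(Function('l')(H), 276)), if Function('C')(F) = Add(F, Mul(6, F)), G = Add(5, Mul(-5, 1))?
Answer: 770721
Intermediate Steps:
G = 0 (G = Add(5, -5) = 0)
Function('C')(F) = Mul(7, F)
Mul(Add(2401, Function('C')(G)), Add(Function('l')(H), 276)) = Mul(Add(2401, Mul(7, 0)), Add(45, 276)) = Mul(Add(2401, 0), 321) = Mul(2401, 321) = 770721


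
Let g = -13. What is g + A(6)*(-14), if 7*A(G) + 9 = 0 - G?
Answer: 17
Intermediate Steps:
A(G) = -9/7 - G/7 (A(G) = -9/7 + (0 - G)/7 = -9/7 + (-G)/7 = -9/7 - G/7)
g + A(6)*(-14) = -13 + (-9/7 - ⅐*6)*(-14) = -13 + (-9/7 - 6/7)*(-14) = -13 - 15/7*(-14) = -13 + 30 = 17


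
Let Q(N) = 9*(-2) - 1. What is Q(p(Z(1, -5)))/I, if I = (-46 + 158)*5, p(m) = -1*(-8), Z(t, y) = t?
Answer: -19/560 ≈ -0.033929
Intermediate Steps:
p(m) = 8
Q(N) = -19 (Q(N) = -18 - 1 = -19)
I = 560 (I = 112*5 = 560)
Q(p(Z(1, -5)))/I = -19/560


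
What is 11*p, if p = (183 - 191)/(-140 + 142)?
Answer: -44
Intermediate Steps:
p = -4 (p = -8/2 = -8*½ = -4)
11*p = 11*(-4) = -44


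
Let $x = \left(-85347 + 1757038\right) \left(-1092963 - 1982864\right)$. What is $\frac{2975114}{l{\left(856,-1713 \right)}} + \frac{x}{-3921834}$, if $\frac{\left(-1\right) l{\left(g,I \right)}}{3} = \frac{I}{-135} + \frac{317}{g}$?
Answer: $\frac{348105227314855271}{281834756742} \approx 1.2351 \cdot 10^{6}$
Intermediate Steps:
$l{\left(g,I \right)} = - \frac{951}{g} + \frac{I}{45}$ ($l{\left(g,I \right)} = - 3 \left(\frac{I}{-135} + \frac{317}{g}\right) = - 3 \left(I \left(- \frac{1}{135}\right) + \frac{317}{g}\right) = - 3 \left(- \frac{I}{135} + \frac{317}{g}\right) = - 3 \left(\frac{317}{g} - \frac{I}{135}\right) = - \frac{951}{g} + \frac{I}{45}$)
$x = -5141832313457$ ($x = 1671691 \left(-3075827\right) = -5141832313457$)
$\frac{2975114}{l{\left(856,-1713 \right)}} + \frac{x}{-3921834} = \frac{2975114}{- \frac{951}{856} + \frac{1}{45} \left(-1713\right)} - \frac{5141832313457}{-3921834} = \frac{2975114}{\left(-951\right) \frac{1}{856} - \frac{571}{15}} - - \frac{734547473351}{560262} = \frac{2975114}{- \frac{951}{856} - \frac{571}{15}} + \frac{734547473351}{560262} = \frac{2975114}{- \frac{503041}{12840}} + \frac{734547473351}{560262} = 2975114 \left(- \frac{12840}{503041}\right) + \frac{734547473351}{560262} = - \frac{38200463760}{503041} + \frac{734547473351}{560262} = \frac{348105227314855271}{281834756742}$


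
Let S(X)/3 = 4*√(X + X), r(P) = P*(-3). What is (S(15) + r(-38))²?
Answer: 17316 + 2736*√30 ≈ 32302.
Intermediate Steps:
r(P) = -3*P
S(X) = 12*√2*√X (S(X) = 3*(4*√(X + X)) = 3*(4*√(2*X)) = 3*(4*(√2*√X)) = 3*(4*√2*√X) = 12*√2*√X)
(S(15) + r(-38))² = (12*√2*√15 - 3*(-38))² = (12*√30 + 114)² = (114 + 12*√30)²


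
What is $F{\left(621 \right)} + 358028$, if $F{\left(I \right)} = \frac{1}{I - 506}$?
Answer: $\frac{41173221}{115} \approx 3.5803 \cdot 10^{5}$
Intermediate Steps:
$F{\left(I \right)} = \frac{1}{-506 + I}$
$F{\left(621 \right)} + 358028 = \frac{1}{-506 + 621} + 358028 = \frac{1}{115} + 358028 = \frac{41173221}{115}$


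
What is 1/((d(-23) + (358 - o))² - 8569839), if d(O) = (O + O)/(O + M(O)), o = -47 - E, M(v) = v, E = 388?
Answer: -1/7939403 ≈ -1.2595e-7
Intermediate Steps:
o = -435 (o = -47 - 1*388 = -47 - 388 = -435)
d(O) = 1 (d(O) = (O + O)/(O + O) = (2*O)/((2*O)) = (2*O)*(1/(2*O)) = 1)
1/((d(-23) + (358 - o))² - 8569839) = 1/((1 + (358 - 1*(-435)))² - 8569839) = 1/((1 + (358 + 435))² - 8569839) = 1/((1 + 793)² - 8569839) = 1/(794² - 8569839) = 1/(630436 - 8569839) = 1/(-7939403) = -1/7939403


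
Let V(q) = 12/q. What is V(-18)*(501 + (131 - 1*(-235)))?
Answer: -578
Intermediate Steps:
V(-18)*(501 + (131 - 1*(-235))) = (12/(-18))*(501 + (131 - 1*(-235))) = (12*(-1/18))*(501 + (131 + 235)) = -2*(501 + 366)/3 = -2/3*867 = -578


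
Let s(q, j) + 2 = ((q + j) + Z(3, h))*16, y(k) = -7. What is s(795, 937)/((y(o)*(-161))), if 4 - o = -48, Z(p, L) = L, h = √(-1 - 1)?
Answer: 27710/1127 + 16*I*√2/1127 ≈ 24.587 + 0.020078*I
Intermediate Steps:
h = I*√2 (h = √(-2) = I*√2 ≈ 1.4142*I)
o = 52 (o = 4 - 1*(-48) = 4 + 48 = 52)
s(q, j) = -2 + 16*j + 16*q + 16*I*√2 (s(q, j) = -2 + ((q + j) + I*√2)*16 = -2 + ((j + q) + I*√2)*16 = -2 + (j + q + I*√2)*16 = -2 + (16*j + 16*q + 16*I*√2) = -2 + 16*j + 16*q + 16*I*√2)
s(795, 937)/((y(o)*(-161))) = (-2 + 16*937 + 16*795 + 16*I*√2)/((-7*(-161))) = (-2 + 14992 + 12720 + 16*I*√2)/1127 = (27710 + 16*I*√2)*(1/1127) = 27710/1127 + 16*I*√2/1127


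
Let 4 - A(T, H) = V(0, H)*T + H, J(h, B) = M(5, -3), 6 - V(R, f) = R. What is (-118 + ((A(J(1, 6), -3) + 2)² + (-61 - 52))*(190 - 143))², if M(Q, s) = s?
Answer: 831399556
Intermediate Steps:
V(R, f) = 6 - R
J(h, B) = -3
A(T, H) = 4 - H - 6*T (A(T, H) = 4 - ((6 - 1*0)*T + H) = 4 - ((6 + 0)*T + H) = 4 - (6*T + H) = 4 - (H + 6*T) = 4 + (-H - 6*T) = 4 - H - 6*T)
(-118 + ((A(J(1, 6), -3) + 2)² + (-61 - 52))*(190 - 143))² = (-118 + (((4 - 1*(-3) - 6*(-3)) + 2)² + (-61 - 52))*(190 - 143))² = (-118 + (((4 + 3 + 18) + 2)² - 113)*47)² = (-118 + ((25 + 2)² - 113)*47)² = (-118 + (27² - 113)*47)² = (-118 + (729 - 113)*47)² = (-118 + 616*47)² = (-118 + 28952)² = 28834² = 831399556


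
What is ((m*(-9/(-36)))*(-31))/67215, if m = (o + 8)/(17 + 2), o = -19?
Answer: 341/5108340 ≈ 6.6754e-5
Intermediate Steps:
m = -11/19 (m = (-19 + 8)/(17 + 2) = -11/19 ≈ -0.57895)
((m*(-9/(-36)))*(-31))/67215 = (-(-99)/(19*(-36))*(-31))/67215 = (-(-99)*(-1)/(19*36)*(-31))*(1/67215) = (-11/19*1/4*(-31))*(1/67215) = -11/76*(-31)*(1/67215) = (341/76)*(1/67215) = 341/5108340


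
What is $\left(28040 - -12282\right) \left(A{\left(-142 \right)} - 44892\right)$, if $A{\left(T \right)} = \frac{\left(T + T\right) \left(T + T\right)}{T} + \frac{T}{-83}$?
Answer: $- \frac{152136438236}{83} \approx -1.833 \cdot 10^{9}$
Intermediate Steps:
$A{\left(T \right)} = \frac{331 T}{83}$ ($A{\left(T \right)} = \frac{2 T 2 T}{T} + T \left(- \frac{1}{83}\right) = \frac{4 T^{2}}{T} - \frac{T}{83} = 4 T - \frac{T}{83} = \frac{331 T}{83}$)
$\left(28040 - -12282\right) \left(A{\left(-142 \right)} - 44892\right) = \left(28040 - -12282\right) \left(\frac{331}{83} \left(-142\right) - 44892\right) = \left(28040 + 12282\right) \left(- \frac{47002}{83} - 44892\right) = 40322 \left(- \frac{3773038}{83}\right) = - \frac{152136438236}{83}$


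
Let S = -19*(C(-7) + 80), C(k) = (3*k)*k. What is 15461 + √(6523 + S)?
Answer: 15461 + √2210 ≈ 15508.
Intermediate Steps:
C(k) = 3*k²
S = -4313 (S = -19*(3*(-7)² + 80) = -19*(3*49 + 80) = -19*(147 + 80) = -19*227 = -4313)
15461 + √(6523 + S) = 15461 + √(6523 - 4313) = 15461 + √2210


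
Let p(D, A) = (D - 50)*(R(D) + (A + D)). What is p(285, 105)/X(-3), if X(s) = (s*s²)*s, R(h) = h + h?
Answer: 75200/27 ≈ 2785.2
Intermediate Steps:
R(h) = 2*h
p(D, A) = (-50 + D)*(A + 3*D) (p(D, A) = (D - 50)*(2*D + (A + D)) = (-50 + D)*(A + 3*D))
X(s) = s⁴ (X(s) = s³*s = s⁴)
p(285, 105)/X(-3) = (-150*285 - 50*105 + 3*285² + 105*285)/((-3)⁴) = (-42750 - 5250 + 3*81225 + 29925)/81 = (-42750 - 5250 + 243675 + 29925)*(1/81) = 225600*(1/81) = 75200/27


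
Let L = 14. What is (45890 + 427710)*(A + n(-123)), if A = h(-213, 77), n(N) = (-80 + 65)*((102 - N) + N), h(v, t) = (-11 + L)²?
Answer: -720345600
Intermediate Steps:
h(v, t) = 9 (h(v, t) = (-11 + 14)² = 3² = 9)
n(N) = -1530 (n(N) = -15*102 = -1530)
A = 9
(45890 + 427710)*(A + n(-123)) = (45890 + 427710)*(9 - 1530) = 473600*(-1521) = -720345600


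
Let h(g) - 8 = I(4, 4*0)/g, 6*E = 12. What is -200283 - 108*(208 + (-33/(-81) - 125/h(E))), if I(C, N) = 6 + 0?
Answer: -2437201/11 ≈ -2.2156e+5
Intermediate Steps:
E = 2 (E = (⅙)*12 = 2)
I(C, N) = 6
h(g) = 8 + 6/g
-200283 - 108*(208 + (-33/(-81) - 125/h(E))) = -200283 - 108*(208 + (-33/(-81) - 125/(8 + 6/2))) = -200283 - 108*(208 + (-33*(-1/81) - 125/(8 + 6*(½)))) = -200283 - 108*(208 + (11/27 - 125/(8 + 3))) = -200283 - 108*(208 + (11/27 - 125/11)) = -200283 - 108*(208 - 3254/297) = -200283 - 108*58522/297 = -200283 - 234088/11 = -2437201/11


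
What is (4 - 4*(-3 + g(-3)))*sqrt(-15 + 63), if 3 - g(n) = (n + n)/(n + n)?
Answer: 32*sqrt(3) ≈ 55.426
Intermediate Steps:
g(n) = 2 (g(n) = 3 - (n + n)/(n + n) = 3 - 2*n/(2*n) = 3 - 2*n*1/(2*n) = 3 - 1*1 = 3 - 1 = 2)
(4 - 4*(-3 + g(-3)))*sqrt(-15 + 63) = (4 - 4*(-3 + 2))*sqrt(-15 + 63) = (4 - 4*(-1))*sqrt(48) = (4 + 4)*(4*sqrt(3)) = 8*(4*sqrt(3)) = 32*sqrt(3)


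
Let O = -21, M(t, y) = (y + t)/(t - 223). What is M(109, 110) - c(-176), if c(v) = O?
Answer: 725/38 ≈ 19.079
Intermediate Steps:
M(t, y) = (t + y)/(-223 + t)
c(v) = -21
M(109, 110) - c(-176) = (109 + 110)/(-223 + 109) - 1*(-21) = 219/(-114) + 21 = -1/114*219 + 21 = -73/38 + 21 = 725/38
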